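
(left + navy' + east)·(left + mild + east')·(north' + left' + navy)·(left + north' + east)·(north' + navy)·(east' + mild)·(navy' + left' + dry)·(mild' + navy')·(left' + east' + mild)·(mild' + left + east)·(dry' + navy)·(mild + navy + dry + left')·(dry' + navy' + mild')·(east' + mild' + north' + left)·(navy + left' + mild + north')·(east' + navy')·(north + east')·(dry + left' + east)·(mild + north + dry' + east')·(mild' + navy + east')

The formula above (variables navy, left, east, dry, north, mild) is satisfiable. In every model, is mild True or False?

False

Suppose mild = 1.
(navy') alone gives navy = 0.
(north') alone gives north = 0.
(dry') alone gives dry = 0.
(east') alone gives east = 0.
(left) alone gives left = 1.
But (left') is also a unit clause — contradiction.
So every satisfying assignment has mild = False.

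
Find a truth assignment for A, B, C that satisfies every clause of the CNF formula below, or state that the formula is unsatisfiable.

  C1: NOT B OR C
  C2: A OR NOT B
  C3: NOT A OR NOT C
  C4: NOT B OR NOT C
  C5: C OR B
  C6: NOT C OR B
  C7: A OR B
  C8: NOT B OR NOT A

Suppose B = false.
The clause (C) is unit, so C = true.
Now (NOT C) is unsatisfied and unit — conflict.
That branch fails; take B = true instead.
The clause (C) is unit, so C = true.
Now (NOT C) is unsatisfied and unit — conflict.
Both values of B lead to a conflict.

UNSATISFIABLE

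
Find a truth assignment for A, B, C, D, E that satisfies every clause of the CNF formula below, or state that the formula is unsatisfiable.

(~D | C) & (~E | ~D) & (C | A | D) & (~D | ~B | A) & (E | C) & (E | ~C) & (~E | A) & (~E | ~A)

Case D = 0:
Case C = 1:
Unit clause (E) forces E = 1.
Unit clause (A) forces A = 1.
But (~A) is also a unit clause — contradiction.
That branch fails; take C = 0 instead.
Unit clause (A) forces A = 1.
Unit clause (E) forces E = 1.
But (~E) is also a unit clause — contradiction.
Both values of C lead to a conflict.
That branch fails; take D = 1 instead.
Unit clause (C) forces C = 1.
Unit clause (~E) forces E = 0.
But (E) is also a unit clause — contradiction.
Both values of D lead to a conflict.

UNSATISFIABLE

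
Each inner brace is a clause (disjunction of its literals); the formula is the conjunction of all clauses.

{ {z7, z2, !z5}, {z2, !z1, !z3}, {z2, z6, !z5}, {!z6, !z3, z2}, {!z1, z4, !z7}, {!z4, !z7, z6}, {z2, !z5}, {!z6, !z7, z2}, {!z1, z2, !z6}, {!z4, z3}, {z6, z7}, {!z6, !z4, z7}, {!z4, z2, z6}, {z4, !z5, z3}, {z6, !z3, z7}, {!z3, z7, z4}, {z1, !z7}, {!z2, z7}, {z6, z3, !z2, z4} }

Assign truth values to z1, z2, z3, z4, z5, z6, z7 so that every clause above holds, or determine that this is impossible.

Branch on z2: set z2 = true.
(z7) alone gives z7 = true.
(z1) alone gives z1 = true.
(z4) alone gives z4 = true.
(z6) alone gives z6 = true.
(z3) alone gives z3 = true.
All clauses hold; z5 can take either value.

z1: true, z2: true, z3: true, z4: true, z5: true, z6: true, z7: true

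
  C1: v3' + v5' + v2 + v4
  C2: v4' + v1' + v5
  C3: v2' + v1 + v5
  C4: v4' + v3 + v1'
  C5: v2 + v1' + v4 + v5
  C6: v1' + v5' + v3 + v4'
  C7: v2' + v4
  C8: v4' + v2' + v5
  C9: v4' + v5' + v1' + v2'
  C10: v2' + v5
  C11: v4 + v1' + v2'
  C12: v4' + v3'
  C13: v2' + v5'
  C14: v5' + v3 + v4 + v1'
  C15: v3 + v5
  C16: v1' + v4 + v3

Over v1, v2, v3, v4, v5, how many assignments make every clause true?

3

There are 2^5 = 32 truth assignments over (v1, v2, v3, v4, v5).
Split on v2. With v2 = 1, the clauses containing v2 are satisfied and v2' drops from the rest; 0 of the 2^4 = 16 assignments to the other variables satisfy what remains.
With v2 = 0, by the same count on the reduced clause set, 3 assignments work.
(One model: v1=F, v2=F, v3=F, v4=F, v5=T.)
Total: 0 + 3 = 3.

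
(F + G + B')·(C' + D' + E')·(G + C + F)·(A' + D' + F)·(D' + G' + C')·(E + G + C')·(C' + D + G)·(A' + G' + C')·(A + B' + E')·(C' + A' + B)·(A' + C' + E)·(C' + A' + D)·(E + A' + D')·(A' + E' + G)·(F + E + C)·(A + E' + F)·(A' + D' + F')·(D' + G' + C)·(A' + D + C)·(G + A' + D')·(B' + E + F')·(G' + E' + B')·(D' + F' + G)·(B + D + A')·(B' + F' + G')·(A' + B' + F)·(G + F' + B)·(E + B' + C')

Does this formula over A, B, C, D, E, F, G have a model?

Yes, satisfiable

Suppose F = 1.
Suppose A = 0.
Suppose B = 0.
(G) alone gives G = 1.
Suppose D = 0.
Every clause is now satisfied; C, E are unconstrained.
A satisfying assignment: A=0, B=0, C=1, D=0, E=0, F=1, G=1.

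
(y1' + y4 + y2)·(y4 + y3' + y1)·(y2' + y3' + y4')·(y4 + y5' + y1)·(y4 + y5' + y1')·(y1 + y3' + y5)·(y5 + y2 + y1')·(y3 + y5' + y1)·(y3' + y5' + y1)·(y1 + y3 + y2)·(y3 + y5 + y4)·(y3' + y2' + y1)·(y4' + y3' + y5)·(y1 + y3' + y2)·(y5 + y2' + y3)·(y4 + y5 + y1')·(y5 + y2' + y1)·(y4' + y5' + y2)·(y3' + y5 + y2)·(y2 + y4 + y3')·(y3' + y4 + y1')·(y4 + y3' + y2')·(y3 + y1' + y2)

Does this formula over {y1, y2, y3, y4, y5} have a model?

Case y1 = 1:
Case y4 = 1:
Case y2 = 1:
From the singleton clause (y3'), y3 = 0.
From the singleton clause (y5), y5 = 1.
This assignment satisfies each clause.
A satisfying assignment: y1 ↦ 1,  y2 ↦ 1,  y3 ↦ 0,  y4 ↦ 1,  y5 ↦ 1.

Yes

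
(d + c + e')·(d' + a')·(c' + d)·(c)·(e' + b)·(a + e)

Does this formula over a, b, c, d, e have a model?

Yes, satisfiable

The clause (c) is unit, so c = 1.
The clause (d) is unit, so d = 1.
The clause (a') is unit, so a = 0.
The clause (e) is unit, so e = 1.
The clause (b) is unit, so b = 1.
This assignment satisfies each clause.
A satisfying assignment: a ↦ 0,  b ↦ 1,  c ↦ 1,  d ↦ 1,  e ↦ 1.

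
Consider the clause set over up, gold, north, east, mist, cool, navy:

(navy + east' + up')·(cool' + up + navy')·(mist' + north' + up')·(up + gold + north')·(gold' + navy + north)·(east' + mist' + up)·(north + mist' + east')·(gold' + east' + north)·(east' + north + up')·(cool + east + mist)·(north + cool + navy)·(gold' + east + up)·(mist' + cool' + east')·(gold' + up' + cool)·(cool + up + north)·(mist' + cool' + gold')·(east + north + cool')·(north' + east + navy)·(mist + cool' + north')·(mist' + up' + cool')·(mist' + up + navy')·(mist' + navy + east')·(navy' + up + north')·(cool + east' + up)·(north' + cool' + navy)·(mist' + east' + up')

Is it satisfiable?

Satisfiable

Case navy = 0:
Case east = 1:
From the singleton clause (up'), up = 0.
From the singleton clause (mist'), mist = 0.
From the singleton clause (cool), cool = 1.
From the singleton clause (north'), north = 0.
From the singleton clause (gold'), gold = 0.
Every clause now holds.
A satisfying assignment: up: 0,  gold: 0,  north: 0,  east: 1,  mist: 0,  cool: 1,  navy: 0.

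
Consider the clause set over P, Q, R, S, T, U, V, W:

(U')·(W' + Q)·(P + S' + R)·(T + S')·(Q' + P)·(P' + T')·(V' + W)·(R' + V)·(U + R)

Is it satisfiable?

Unit clause (U') forces U = 0.
Unit clause (R) forces R = 1.
Unit clause (V) forces V = 1.
Unit clause (W) forces W = 1.
Unit clause (Q) forces Q = 1.
Unit clause (P) forces P = 1.
Unit clause (T') forces T = 0.
Unit clause (S') forces S = 0.
This assignment satisfies each clause.
A satisfying assignment: P ↦ 1,  Q ↦ 1,  R ↦ 1,  S ↦ 0,  T ↦ 0,  U ↦ 0,  V ↦ 1,  W ↦ 1.

Satisfiable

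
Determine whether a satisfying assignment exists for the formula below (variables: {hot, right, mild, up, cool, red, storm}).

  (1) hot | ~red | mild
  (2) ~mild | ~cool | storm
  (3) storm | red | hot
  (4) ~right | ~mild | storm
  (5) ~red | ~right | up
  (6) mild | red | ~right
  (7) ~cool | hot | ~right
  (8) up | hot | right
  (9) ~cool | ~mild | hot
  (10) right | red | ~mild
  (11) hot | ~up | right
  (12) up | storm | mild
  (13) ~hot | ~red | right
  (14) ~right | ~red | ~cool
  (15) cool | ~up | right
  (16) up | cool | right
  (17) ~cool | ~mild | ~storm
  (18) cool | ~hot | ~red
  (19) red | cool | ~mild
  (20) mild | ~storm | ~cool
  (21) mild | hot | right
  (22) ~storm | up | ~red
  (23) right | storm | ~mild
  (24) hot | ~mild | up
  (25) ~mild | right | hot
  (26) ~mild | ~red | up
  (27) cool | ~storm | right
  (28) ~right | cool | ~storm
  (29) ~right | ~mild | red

Satisfiable

Suppose hot = 1.
Suppose red = 0.
Suppose mild = 0.
The clause (~right) is unit, so right = 0.
Suppose up = 1.
The clause (cool) is unit, so cool = 1.
The clause (~storm) is unit, so storm = 0.
This assignment satisfies each clause.
A satisfying assignment: hot=1, right=0, mild=0, up=1, cool=1, red=0, storm=0.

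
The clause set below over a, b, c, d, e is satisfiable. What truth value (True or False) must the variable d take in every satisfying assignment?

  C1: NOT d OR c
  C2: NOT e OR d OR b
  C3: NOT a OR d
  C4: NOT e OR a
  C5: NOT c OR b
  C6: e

True

Suppose d = false.
The clause (NOT a) is unit, so a = false.
The clause (NOT e) is unit, so e = false.
Now (e) is unsatisfied and unit — conflict.
So every satisfying assignment has d = True.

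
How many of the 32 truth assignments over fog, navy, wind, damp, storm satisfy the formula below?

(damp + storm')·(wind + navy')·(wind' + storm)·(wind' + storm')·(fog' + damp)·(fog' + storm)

4

There are 2^5 = 32 truth assignments over (fog, navy, wind, damp, storm).
Split on damp. With damp = 1, the clauses containing damp are satisfied and damp' drops from the rest; 3 of the 2^4 = 16 assignments to the other variables satisfy what remains.
With damp = 0, by the same count on the reduced clause set, 1 assignment works.
Total: 3 + 1 = 4.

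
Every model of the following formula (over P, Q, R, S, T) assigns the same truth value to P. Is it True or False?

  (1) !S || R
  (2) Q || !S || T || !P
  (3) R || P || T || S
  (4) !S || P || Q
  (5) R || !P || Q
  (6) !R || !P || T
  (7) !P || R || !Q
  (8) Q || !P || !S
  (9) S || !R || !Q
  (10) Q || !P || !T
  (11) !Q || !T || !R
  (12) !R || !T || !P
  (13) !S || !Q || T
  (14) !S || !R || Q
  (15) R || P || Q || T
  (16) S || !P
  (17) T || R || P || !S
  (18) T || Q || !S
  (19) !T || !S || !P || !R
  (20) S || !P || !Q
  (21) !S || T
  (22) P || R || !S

Suppose P = true.
(S) alone gives S = true.
(R) alone gives R = true.
(T) alone gives T = true.
But (!T) is also a unit clause — contradiction.
So every satisfying assignment has P = False.

False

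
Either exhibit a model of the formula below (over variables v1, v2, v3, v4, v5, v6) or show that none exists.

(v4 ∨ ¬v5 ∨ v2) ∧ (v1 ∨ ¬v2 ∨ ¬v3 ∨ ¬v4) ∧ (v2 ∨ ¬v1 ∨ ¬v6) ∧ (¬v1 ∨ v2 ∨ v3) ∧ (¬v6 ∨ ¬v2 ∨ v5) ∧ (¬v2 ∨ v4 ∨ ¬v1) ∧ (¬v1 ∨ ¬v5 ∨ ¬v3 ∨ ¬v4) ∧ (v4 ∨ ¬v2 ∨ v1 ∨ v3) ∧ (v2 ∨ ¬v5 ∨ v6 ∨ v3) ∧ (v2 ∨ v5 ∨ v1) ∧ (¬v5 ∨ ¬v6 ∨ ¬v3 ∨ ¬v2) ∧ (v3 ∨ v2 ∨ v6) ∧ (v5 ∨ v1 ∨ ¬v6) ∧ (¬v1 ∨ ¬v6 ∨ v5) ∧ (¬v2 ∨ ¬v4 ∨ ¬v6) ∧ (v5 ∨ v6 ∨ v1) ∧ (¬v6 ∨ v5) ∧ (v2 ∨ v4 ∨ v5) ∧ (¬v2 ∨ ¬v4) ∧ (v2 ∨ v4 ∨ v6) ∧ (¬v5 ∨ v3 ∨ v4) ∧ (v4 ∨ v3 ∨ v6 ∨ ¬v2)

Case v6 = False:
Case v3 = True:
Case v5 = True:
Case v4 = True:
Unit clause (¬v1) forces v1 = False.
Unit clause (¬v2) forces v2 = False.
Every clause now holds.

v1 ↦ False,  v2 ↦ False,  v3 ↦ True,  v4 ↦ True,  v5 ↦ True,  v6 ↦ False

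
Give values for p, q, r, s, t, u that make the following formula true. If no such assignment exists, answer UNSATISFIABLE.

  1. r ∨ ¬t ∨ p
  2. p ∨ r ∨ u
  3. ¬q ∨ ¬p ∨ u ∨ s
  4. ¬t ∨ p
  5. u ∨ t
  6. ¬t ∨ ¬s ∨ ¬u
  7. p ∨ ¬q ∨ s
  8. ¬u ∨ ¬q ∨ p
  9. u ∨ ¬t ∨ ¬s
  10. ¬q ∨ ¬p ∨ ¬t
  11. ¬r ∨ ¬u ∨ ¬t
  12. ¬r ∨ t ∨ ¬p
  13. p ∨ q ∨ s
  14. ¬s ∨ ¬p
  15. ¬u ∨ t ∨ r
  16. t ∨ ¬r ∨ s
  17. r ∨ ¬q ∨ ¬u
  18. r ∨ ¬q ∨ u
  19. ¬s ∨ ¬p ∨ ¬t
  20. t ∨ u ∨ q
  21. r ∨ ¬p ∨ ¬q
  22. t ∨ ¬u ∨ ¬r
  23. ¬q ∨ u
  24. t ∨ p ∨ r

Try t = True.
From the singleton clause (p), p = True.
From the singleton clause (¬q), q = False.
From the singleton clause (¬s), s = False.
Try r = False.
All clauses hold; u can take either value.

p: True,  q: False,  r: False,  s: False,  t: True,  u: False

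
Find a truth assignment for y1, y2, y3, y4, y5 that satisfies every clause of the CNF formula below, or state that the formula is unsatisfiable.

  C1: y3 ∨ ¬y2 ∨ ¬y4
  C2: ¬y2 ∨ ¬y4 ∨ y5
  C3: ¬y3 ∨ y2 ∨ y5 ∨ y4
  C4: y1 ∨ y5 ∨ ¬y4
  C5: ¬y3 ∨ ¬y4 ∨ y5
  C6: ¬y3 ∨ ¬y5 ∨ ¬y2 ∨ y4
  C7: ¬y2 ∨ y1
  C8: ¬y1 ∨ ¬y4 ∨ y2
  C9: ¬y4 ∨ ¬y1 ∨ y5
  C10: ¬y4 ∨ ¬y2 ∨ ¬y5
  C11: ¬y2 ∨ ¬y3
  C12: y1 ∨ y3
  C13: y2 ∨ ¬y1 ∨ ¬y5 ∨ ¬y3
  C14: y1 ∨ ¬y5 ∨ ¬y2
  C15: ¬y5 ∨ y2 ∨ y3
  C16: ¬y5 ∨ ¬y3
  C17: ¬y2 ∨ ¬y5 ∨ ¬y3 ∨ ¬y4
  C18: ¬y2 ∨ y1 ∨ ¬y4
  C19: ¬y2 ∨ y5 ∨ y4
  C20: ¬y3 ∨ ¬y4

y1: True, y2: False, y3: False, y4: False, y5: False

Try y2 = False.
Try y1 = True.
From the singleton clause (¬y4), y4 = False.
Try y3 = False.
From the singleton clause (¬y5), y5 = False.
All clauses are satisfied.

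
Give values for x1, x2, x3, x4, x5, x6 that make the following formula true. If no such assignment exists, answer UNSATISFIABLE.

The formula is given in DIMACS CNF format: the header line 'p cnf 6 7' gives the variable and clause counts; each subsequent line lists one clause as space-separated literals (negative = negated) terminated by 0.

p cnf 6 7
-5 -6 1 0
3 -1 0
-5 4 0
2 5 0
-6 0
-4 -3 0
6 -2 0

x1: False, x2: False, x3: False, x4: True, x5: True, x6: False

Unit clause (¬x6) forces x6 = False.
Unit clause (¬x2) forces x2 = False.
Unit clause (x5) forces x5 = True.
Unit clause (x4) forces x4 = True.
Unit clause (¬x3) forces x3 = False.
Unit clause (¬x1) forces x1 = False.
This assignment satisfies each clause.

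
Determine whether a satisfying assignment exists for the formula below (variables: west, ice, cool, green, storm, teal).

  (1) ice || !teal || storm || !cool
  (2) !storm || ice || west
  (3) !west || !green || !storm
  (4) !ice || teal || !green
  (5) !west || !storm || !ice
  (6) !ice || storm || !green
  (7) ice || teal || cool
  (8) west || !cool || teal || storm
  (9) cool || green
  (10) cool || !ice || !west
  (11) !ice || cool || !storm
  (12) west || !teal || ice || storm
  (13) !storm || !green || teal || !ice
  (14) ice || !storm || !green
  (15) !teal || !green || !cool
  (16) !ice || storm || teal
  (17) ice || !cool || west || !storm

Satisfiable

Suppose cool = true.
Suppose teal = false.
Suppose ice = false.
Suppose storm = false.
Unit clause (west) forces west = true.
Every clause is now satisfied; green is unconstrained.
A satisfying assignment: west: true, ice: false, cool: true, green: true, storm: false, teal: false.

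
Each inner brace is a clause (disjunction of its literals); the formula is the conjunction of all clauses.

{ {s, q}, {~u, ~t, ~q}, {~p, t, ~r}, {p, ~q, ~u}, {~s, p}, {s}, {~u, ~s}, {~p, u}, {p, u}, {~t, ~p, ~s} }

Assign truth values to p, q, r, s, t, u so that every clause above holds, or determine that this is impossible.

UNSATISFIABLE

From the singleton clause (s), s = 1.
From the singleton clause (p), p = 1.
From the singleton clause (~u), u = 0.
That conflicts with the unit clause (u).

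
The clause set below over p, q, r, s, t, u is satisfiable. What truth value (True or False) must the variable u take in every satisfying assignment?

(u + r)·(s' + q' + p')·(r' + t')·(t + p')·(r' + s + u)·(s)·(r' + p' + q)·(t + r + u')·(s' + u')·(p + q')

False

Suppose u = 1.
From the singleton clause (s), s = 1.
That conflicts with the unit clause (s').
So every satisfying assignment has u = False.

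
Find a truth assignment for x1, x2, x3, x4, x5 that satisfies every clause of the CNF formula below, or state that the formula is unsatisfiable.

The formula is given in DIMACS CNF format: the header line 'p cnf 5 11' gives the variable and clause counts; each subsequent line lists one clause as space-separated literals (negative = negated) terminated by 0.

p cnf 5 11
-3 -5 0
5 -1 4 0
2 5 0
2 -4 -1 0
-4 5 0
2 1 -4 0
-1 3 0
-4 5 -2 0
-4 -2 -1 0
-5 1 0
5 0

UNSATISFIABLE

(x5) alone gives x5 = True.
(¬x3) alone gives x3 = False.
(¬x1) alone gives x1 = False.
That conflicts with the unit clause (x1).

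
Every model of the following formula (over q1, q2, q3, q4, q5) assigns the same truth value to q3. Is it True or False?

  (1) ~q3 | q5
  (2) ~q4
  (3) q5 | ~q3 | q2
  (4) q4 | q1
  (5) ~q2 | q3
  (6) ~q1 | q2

Suppose q3 = 0.
(~q4) alone gives q4 = 0.
(q1) alone gives q1 = 1.
(~q2) alone gives q2 = 0.
But (q2) is also a unit clause — contradiction.
So every satisfying assignment has q3 = True.

True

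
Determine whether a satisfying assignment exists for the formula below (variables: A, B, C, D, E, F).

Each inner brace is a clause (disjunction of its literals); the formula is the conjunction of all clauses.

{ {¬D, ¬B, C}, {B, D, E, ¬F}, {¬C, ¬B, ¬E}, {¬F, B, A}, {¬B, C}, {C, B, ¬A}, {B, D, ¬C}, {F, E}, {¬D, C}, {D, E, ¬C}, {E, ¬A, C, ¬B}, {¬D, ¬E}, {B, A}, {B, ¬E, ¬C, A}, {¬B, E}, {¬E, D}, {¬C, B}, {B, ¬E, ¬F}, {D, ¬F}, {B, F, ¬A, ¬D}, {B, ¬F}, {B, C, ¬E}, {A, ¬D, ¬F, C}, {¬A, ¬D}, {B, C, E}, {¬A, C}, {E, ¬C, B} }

Unsatisfiable

Branch on B: set B = False.
(A) alone gives A = True.
(C) alone gives C = True.
Now (¬C) is unsatisfied and unit — conflict.
Undo B and try B = True.
(C) alone gives C = True.
(¬E) alone gives E = False.
Now (E) is unsatisfied and unit — conflict.
Either choice for B ends in contradiction.
No assignment satisfies every clause.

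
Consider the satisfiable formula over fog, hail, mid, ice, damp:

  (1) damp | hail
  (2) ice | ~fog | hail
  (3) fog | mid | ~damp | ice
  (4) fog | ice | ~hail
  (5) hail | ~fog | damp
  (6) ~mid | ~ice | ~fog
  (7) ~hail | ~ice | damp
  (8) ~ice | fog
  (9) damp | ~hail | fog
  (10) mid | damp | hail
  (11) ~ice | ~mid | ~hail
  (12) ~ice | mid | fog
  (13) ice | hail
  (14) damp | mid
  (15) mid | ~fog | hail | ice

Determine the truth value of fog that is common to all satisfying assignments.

Suppose fog = 0.
Unit clause (~ice) forces ice = 0.
Unit clause (~hail) forces hail = 0.
That conflicts with the unit clause (hail).
So every satisfying assignment has fog = True.

True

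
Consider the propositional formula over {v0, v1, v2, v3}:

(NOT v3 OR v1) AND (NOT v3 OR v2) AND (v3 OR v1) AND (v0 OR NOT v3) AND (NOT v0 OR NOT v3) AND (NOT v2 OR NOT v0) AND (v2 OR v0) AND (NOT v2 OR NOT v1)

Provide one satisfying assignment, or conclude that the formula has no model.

v0: true,  v1: true,  v2: false,  v3: false

Branch on v3: set v3 = false.
Unit clause (v1) forces v1 = true.
Unit clause (NOT v2) forces v2 = false.
Unit clause (v0) forces v0 = true.
This assignment satisfies each clause.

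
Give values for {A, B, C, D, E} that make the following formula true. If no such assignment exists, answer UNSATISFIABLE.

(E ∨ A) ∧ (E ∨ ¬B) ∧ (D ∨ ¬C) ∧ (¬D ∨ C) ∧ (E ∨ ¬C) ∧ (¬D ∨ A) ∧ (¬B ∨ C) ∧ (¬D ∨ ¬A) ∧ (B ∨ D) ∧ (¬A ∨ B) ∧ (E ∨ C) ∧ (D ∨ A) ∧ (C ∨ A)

UNSATISFIABLE

Branch on E: set E = True.
Branch on D: set D = True.
Unit clause (C) forces C = True.
Unit clause (A) forces A = True.
That conflicts with the unit clause (¬A).
Backtrack on D: now try D = False.
Unit clause (¬C) forces C = False.
Unit clause (¬B) forces B = False.
That conflicts with the unit clause (B).
Both values of D lead to a conflict.
Backtrack on E: now try E = False.
Unit clause (A) forces A = True.
Unit clause (¬B) forces B = False.
That conflicts with the unit clause (B).
Both values of E lead to a conflict.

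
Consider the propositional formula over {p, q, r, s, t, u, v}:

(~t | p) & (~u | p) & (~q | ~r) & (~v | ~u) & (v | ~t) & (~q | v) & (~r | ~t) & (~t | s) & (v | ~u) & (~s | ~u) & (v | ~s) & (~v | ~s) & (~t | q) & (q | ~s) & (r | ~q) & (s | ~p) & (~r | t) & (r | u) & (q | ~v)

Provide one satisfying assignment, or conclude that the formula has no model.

UNSATISFIABLE

Case t = 0:
The clause (~r) is unit, so r = 0.
The clause (~q) is unit, so q = 0.
The clause (~s) is unit, so s = 0.
The clause (~p) is unit, so p = 0.
The clause (~u) is unit, so u = 0.
Now (u) is unsatisfied and unit — conflict.
Backtrack on t: now try t = 1.
The clause (p) is unit, so p = 1.
The clause (v) is unit, so v = 1.
The clause (~u) is unit, so u = 0.
The clause (~r) is unit, so r = 0.
Now (r) is unsatisfied and unit — conflict.
Both values of t lead to a conflict.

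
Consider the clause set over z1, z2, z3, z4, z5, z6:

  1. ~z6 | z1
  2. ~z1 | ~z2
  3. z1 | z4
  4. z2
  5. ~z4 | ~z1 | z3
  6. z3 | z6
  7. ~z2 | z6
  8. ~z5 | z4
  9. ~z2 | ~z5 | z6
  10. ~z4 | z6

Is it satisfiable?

The clause (z2) is unit, so z2 = 1.
The clause (~z1) is unit, so z1 = 0.
The clause (~z6) is unit, so z6 = 0.
That conflicts with the unit clause (z6).
No assignment satisfies every clause.

No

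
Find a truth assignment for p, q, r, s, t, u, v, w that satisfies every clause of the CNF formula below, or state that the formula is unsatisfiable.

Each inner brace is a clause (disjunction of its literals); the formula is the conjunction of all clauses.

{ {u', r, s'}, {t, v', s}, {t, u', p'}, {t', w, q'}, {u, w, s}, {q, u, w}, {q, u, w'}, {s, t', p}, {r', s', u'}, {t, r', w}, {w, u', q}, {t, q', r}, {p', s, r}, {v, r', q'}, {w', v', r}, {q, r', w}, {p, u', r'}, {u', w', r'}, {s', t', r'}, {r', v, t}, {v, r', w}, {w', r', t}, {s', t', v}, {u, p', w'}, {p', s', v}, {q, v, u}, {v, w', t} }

Branch on u: set u = 0.
Branch on w: set w = 1.
(q) alone gives q = 1.
(p') alone gives p = 0.
Branch on s: set s = 1.
Branch on t: set t = 1.
(r') alone gives r = 0.
(v') alone gives v = 0.
But (v) is also a unit clause — contradiction.
That branch fails; take t = 0 instead.
(r) alone gives r = 1.
But (r') is also a unit clause — contradiction.
Neither t = 1 nor t = 0 works.
That branch fails; take s = 0 instead.
(t') alone gives t = 0.
(v') alone gives v = 0.
But (v) is also a unit clause — contradiction.
Neither s = 1 nor s = 0 works.
That branch fails; take w = 0 instead.
(s) alone gives s = 1.
(q) alone gives q = 1.
(t') alone gives t = 0.
(r') alone gives r = 0.
But (r) is also a unit clause — contradiction.
Neither w = 1 nor w = 0 works.
That branch fails; take u = 1 instead.
Branch on r: set r = 1.
(s') alone gives s = 0.
(p) alone gives p = 1.
(t) alone gives t = 1.
(w') alone gives w = 0.
(q') alone gives q = 0.
But (q) is also a unit clause — contradiction.
That branch fails; take r = 0 instead.
(s') alone gives s = 0.
(p') alone gives p = 0.
(t') alone gives t = 0.
(v') alone gives v = 0.
(q') alone gives q = 0.
(w) alone gives w = 1.
But (w') is also a unit clause — contradiction.
Neither r = 1 nor r = 0 works.
Neither u = 1 nor u = 0 works.

UNSATISFIABLE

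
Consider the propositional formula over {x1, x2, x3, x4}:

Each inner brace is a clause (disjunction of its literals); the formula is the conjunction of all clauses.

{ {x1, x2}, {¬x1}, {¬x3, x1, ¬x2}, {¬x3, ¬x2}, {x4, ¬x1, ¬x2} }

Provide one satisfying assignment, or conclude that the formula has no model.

x1=False; x2=True; x3=False; x4=False

The clause (¬x1) is unit, so x1 = False.
The clause (x2) is unit, so x2 = True.
The clause (¬x3) is unit, so x3 = False.
All clauses hold; x4 can take either value.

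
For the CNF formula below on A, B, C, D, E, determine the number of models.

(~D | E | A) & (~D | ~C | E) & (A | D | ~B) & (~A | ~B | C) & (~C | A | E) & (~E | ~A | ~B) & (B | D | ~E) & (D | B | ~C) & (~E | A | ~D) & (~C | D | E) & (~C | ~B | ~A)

There are 2^5 = 32 truth assignments over (A, B, C, D, E).
Split on C. With C = 1, the clauses containing C are satisfied and ~C drops from the rest; 1 of the 2^4 = 16 assignments to the other variables satisfy what remains.
With C = 0, by the same count on the reduced clause set, 4 assignments work.
(One model: A=F, B=F, C=F, D=F, E=F.)
Total: 1 + 4 = 5.

5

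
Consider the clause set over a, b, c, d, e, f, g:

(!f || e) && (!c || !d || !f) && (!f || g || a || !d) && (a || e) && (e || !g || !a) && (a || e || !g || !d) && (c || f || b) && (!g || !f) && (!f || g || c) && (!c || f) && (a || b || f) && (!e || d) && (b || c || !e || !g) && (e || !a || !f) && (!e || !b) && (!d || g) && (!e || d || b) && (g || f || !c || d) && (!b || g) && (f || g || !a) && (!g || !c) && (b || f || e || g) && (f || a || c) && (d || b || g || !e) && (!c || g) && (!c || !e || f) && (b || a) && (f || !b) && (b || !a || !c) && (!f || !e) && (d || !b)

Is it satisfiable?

Unsatisfiable

Try f = false.
The clause (!c) is unit, so c = false.
The clause (b) is unit, so b = true.
But (!b) is also a unit clause — contradiction.
That branch fails; take f = true instead.
The clause (e) is unit, so e = true.
But (!e) is also a unit clause — contradiction.
Neither f = true nor f = false works.
No assignment satisfies every clause.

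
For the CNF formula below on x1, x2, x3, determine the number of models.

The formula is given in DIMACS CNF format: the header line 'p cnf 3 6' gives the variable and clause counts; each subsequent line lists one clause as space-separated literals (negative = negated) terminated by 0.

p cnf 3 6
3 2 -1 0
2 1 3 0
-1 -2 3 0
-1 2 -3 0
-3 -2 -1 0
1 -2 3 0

2

There are 2^3 = 8 truth assignments over (x1, x2, x3).
Check each against the 6 clauses (columns in the order x1, x2, x3):
  F F F  ✗ fails (x2 ∨ x1 ∨ x3)
  F F T  ✓ satisfies all
  F T F  ✗ fails (x1 ∨ ¬x2 ∨ x3)
  F T T  ✓ satisfies all
  T F F  ✗ fails (x3 ∨ x2 ∨ ¬x1)
  T F T  ✗ fails (¬x1 ∨ x2 ∨ ¬x3)
  T T F  ✗ fails (¬x1 ∨ ¬x2 ∨ x3)
  T T T  ✗ fails (¬x3 ∨ ¬x2 ∨ ¬x1)
2 of the 8 rows are models.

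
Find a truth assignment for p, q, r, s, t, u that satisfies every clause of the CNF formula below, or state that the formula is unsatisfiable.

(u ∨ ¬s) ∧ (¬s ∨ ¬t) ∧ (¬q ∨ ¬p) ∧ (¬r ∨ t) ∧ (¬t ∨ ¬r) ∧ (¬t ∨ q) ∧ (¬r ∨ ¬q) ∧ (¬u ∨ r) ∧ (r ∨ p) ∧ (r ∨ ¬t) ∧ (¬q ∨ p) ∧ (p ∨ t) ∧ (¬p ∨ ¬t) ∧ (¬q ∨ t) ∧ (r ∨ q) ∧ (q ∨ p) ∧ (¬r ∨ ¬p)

UNSATISFIABLE

Case u = True:
From the singleton clause (r), r = True.
From the singleton clause (t), t = True.
But (¬t) is also a unit clause — contradiction.
Undo u and try u = False.
From the singleton clause (¬s), s = False.
Case q = False:
From the singleton clause (¬t), t = False.
From the singleton clause (¬r), r = False.
But (r) is also a unit clause — contradiction.
Undo q and try q = True.
From the singleton clause (¬p), p = False.
But (p) is also a unit clause — contradiction.
Both values of q lead to a conflict.
Both values of u lead to a conflict.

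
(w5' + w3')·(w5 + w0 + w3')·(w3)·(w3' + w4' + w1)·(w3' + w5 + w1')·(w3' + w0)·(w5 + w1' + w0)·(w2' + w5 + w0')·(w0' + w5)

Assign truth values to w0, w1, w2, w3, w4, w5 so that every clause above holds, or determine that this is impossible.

The clause (w3) is unit, so w3 = 1.
The clause (w5') is unit, so w5 = 0.
The clause (w0) is unit, so w0 = 1.
That conflicts with the unit clause (w0').

UNSATISFIABLE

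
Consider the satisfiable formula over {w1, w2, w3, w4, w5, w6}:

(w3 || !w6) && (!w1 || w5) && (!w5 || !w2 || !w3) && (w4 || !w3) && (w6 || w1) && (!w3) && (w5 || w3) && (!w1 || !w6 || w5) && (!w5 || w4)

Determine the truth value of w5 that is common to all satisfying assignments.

True

Suppose w5 = false.
Unit clause (!w1) forces w1 = false.
Unit clause (w6) forces w6 = true.
Unit clause (w3) forces w3 = true.
But (!w3) is also a unit clause — contradiction.
So every satisfying assignment has w5 = True.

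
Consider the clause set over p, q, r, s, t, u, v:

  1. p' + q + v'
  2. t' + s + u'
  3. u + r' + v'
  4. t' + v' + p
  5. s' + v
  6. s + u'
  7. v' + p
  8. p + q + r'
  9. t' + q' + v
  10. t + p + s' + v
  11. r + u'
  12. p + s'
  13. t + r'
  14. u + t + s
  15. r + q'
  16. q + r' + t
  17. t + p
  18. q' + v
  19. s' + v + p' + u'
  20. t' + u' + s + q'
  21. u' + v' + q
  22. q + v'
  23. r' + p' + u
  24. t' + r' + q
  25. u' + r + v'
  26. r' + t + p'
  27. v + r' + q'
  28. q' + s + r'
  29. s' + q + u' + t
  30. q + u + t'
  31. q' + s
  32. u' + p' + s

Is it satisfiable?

Satisfiable

Branch on s: set s = 1.
From the singleton clause (v), v = 1.
From the singleton clause (p), p = 1.
From the singleton clause (q), q = 1.
From the singleton clause (r), r = 1.
From the singleton clause (u), u = 1.
From the singleton clause (t), t = 1.
All clauses are satisfied.
A satisfying assignment: p: 1,  q: 1,  r: 1,  s: 1,  t: 1,  u: 1,  v: 1.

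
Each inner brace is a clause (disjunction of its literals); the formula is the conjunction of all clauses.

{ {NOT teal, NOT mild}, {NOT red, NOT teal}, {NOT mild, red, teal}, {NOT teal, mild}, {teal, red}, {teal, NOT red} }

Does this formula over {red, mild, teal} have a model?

Try teal = false.
From the singleton clause (red), red = true.
That conflicts with the unit clause (NOT red).
Backtrack on teal: now try teal = true.
From the singleton clause (NOT mild), mild = false.
That conflicts with the unit clause (mild).
Both values of teal lead to a conflict.
No assignment satisfies every clause.

No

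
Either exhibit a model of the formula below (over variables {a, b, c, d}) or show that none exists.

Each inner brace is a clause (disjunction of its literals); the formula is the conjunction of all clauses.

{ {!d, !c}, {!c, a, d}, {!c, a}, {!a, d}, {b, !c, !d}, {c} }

Unit clause (c) forces c = true.
Unit clause (!d) forces d = false.
Unit clause (a) forces a = true.
That conflicts with the unit clause (!a).

UNSATISFIABLE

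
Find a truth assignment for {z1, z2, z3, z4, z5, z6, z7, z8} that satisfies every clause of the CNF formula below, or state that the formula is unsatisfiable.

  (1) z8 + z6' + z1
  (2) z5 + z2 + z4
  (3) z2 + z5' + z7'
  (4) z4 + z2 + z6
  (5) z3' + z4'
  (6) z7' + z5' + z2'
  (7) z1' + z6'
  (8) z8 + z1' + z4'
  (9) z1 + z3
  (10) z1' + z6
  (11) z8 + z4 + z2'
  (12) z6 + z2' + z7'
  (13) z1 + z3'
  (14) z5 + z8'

UNSATISFIABLE

Case z3 = 0:
The clause (z1) is unit, so z1 = 1.
The clause (z6') is unit, so z6 = 0.
But (z6) is also a unit clause — contradiction.
Undo z3 and try z3 = 1.
The clause (z4') is unit, so z4 = 0.
The clause (z1) is unit, so z1 = 1.
The clause (z6') is unit, so z6 = 0.
But (z6) is also a unit clause — contradiction.
Either choice for z3 ends in contradiction.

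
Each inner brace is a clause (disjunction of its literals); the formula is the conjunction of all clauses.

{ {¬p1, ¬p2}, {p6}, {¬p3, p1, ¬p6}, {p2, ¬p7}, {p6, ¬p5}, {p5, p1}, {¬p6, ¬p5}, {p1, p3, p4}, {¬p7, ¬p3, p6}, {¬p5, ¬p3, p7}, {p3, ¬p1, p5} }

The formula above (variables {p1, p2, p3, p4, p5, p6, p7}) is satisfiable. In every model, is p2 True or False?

Suppose p2 = True.
(¬p1) alone gives p1 = False.
(p6) alone gives p6 = True.
(¬p3) alone gives p3 = False.
(p5) alone gives p5 = True.
That conflicts with the unit clause (¬p5).
So every satisfying assignment has p2 = False.

False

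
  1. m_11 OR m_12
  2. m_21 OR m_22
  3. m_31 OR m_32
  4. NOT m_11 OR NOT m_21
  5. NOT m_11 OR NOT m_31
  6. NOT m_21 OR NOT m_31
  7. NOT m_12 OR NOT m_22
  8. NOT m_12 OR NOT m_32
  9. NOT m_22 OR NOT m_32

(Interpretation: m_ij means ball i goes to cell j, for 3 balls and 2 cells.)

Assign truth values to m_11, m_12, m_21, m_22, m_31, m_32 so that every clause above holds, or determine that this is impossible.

UNSATISFIABLE

Branch on m_11: set m_11 = true.
Unit clause (NOT m_21) forces m_21 = false.
Unit clause (m_22) forces m_22 = true.
Unit clause (NOT m_31) forces m_31 = false.
Unit clause (m_32) forces m_32 = true.
But (NOT m_32) is also a unit clause — contradiction.
So m_11 must be the other value — set m_11 = false.
Unit clause (m_12) forces m_12 = true.
Unit clause (NOT m_22) forces m_22 = false.
Unit clause (m_21) forces m_21 = true.
Unit clause (NOT m_31) forces m_31 = false.
Unit clause (m_32) forces m_32 = true.
But (NOT m_32) is also a unit clause — contradiction.
Both values of m_11 lead to a conflict.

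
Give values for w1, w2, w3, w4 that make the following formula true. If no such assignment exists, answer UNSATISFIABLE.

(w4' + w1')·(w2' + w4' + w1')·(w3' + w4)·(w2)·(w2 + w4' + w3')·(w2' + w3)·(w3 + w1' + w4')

w1 ↦ 0; w2 ↦ 1; w3 ↦ 1; w4 ↦ 1

Unit clause (w2) forces w2 = 1.
Unit clause (w3) forces w3 = 1.
Unit clause (w4) forces w4 = 1.
Unit clause (w1') forces w1 = 0.
Every clause now holds.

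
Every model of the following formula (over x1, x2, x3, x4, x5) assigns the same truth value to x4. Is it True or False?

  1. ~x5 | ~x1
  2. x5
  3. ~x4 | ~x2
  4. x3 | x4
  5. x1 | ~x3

Suppose x4 = 0.
From the singleton clause (x5), x5 = 1.
From the singleton clause (~x1), x1 = 0.
From the singleton clause (x3), x3 = 1.
Now (~x3) is unsatisfied and unit — conflict.
So every satisfying assignment has x4 = True.

True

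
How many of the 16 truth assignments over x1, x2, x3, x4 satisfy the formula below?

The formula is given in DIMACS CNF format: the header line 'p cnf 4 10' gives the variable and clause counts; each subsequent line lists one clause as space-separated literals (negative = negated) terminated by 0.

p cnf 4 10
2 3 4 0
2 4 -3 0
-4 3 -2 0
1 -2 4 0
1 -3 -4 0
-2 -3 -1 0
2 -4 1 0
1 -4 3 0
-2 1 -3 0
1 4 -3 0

There are 2^4 = 16 truth assignments over (x1, x2, x3, x4).
Check each against the 10 clauses (columns in the order x1, x2, x3, x4):
  F F F F  ✗ fails (x2 ∨ x3 ∨ x4)
  F F F T  ✗ fails (x2 ∨ ¬x4 ∨ x1)
  F F T F  ✗ fails (x2 ∨ x4 ∨ ¬x3)
  F F T T  ✗ fails (x1 ∨ ¬x3 ∨ ¬x4)
  F T F F  ✗ fails (x1 ∨ ¬x2 ∨ x4)
  F T F T  ✗ fails (¬x4 ∨ x3 ∨ ¬x2)
  F T T F  ✗ fails (x1 ∨ ¬x2 ∨ x4)
  F T T T  ✗ fails (x1 ∨ ¬x3 ∨ ¬x4)
  T F F F  ✗ fails (x2 ∨ x3 ∨ x4)
  T F F T  ✓ satisfies all
  T F T F  ✗ fails (x2 ∨ x4 ∨ ¬x3)
  T F T T  ✓ satisfies all
  T T F F  ✓ satisfies all
  T T F T  ✗ fails (¬x4 ∨ x3 ∨ ¬x2)
  T T T F  ✗ fails (¬x2 ∨ ¬x3 ∨ ¬x1)
  T T T T  ✗ fails (¬x2 ∨ ¬x3 ∨ ¬x1)
3 of the 16 rows are models.

3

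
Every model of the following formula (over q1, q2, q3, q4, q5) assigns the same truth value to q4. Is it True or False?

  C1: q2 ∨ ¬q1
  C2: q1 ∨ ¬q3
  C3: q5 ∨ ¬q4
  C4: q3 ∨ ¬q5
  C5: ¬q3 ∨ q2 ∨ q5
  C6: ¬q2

Suppose q4 = True.
Unit clause (q5) forces q5 = True.
Unit clause (q3) forces q3 = True.
Unit clause (q1) forces q1 = True.
Unit clause (q2) forces q2 = True.
That conflicts with the unit clause (¬q2).
So every satisfying assignment has q4 = False.

False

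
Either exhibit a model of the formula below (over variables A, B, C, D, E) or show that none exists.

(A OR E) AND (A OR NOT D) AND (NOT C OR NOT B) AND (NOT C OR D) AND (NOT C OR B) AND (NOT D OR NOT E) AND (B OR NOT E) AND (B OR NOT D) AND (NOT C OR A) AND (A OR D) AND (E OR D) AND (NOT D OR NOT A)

Try A = true.
Unit clause (NOT D) forces D = false.
Unit clause (NOT C) forces C = false.
Unit clause (E) forces E = true.
Unit clause (B) forces B = true.
All clauses are satisfied.

A=true,  B=true,  C=false,  D=false,  E=true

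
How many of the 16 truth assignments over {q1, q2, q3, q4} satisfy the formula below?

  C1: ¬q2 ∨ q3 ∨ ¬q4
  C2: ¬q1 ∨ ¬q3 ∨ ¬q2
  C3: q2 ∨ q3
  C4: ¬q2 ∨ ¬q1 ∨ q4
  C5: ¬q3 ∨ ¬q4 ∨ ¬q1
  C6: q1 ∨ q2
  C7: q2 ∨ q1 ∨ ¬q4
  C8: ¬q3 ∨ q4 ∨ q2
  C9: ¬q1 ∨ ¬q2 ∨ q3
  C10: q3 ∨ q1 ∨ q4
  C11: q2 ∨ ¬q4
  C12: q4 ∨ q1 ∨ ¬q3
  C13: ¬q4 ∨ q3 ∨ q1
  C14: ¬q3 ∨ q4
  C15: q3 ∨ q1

There are 2^4 = 16 truth assignments over (q1, q2, q3, q4).
Check each against the 15 clauses (columns in the order q1, q2, q3, q4):
  F F F F  ✗ fails (q2 ∨ q3)
  F F F T  ✗ fails (q2 ∨ q3)
  F F T F  ✗ fails (q1 ∨ q2)
  F F T T  ✗ fails (q1 ∨ q2)
  F T F F  ✗ fails (q3 ∨ q1 ∨ q4)
  F T F T  ✗ fails (¬q2 ∨ q3 ∨ ¬q4)
  F T T F  ✗ fails (q4 ∨ q1 ∨ ¬q3)
  F T T T  ✓ satisfies all
  T F F F  ✗ fails (q2 ∨ q3)
  T F F T  ✗ fails (q2 ∨ q3)
  T F T F  ✗ fails (¬q3 ∨ q4 ∨ q2)
  T F T T  ✗ fails (¬q3 ∨ ¬q4 ∨ ¬q1)
  T T F F  ✗ fails (¬q2 ∨ ¬q1 ∨ q4)
  T T F T  ✗ fails (¬q2 ∨ q3 ∨ ¬q4)
  T T T F  ✗ fails (¬q1 ∨ ¬q3 ∨ ¬q2)
  T T T T  ✗ fails (¬q1 ∨ ¬q3 ∨ ¬q2)
1 of the 16 rows is a model.

1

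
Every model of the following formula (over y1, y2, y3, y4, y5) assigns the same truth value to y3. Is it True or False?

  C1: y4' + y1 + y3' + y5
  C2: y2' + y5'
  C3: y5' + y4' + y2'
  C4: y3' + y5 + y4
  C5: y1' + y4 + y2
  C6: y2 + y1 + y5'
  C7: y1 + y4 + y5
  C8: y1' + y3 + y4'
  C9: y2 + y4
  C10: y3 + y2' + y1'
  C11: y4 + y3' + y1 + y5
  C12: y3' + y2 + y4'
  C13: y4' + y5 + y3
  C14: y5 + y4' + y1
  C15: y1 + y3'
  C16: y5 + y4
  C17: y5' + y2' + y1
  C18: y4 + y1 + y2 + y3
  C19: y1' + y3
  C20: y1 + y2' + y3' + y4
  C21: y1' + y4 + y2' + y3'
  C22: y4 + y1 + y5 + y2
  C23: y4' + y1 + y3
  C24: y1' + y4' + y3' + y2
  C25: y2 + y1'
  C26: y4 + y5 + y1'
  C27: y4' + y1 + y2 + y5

Suppose y3 = 0.
(y1') alone gives y1 = 0.
(y4') alone gives y4 = 0.
(y5) alone gives y5 = 1.
(y2') alone gives y2 = 0.
Now (y2) is unsatisfied and unit — conflict.
So every satisfying assignment has y3 = True.

True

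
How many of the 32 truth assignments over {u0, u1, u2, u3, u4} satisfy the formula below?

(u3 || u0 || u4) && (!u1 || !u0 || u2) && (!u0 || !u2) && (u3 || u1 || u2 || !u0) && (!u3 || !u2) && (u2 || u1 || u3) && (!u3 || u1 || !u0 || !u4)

There are 2^5 = 32 truth assignments over (u0, u1, u2, u3, u4).
Split on u0. With u0 = true, the clauses containing u0 are satisfied and !u0 drops from the rest; 1 of the 2^4 = 16 assignments to the other variables satisfy what remains.
With u0 = false, by the same count on the reduced clause set, 7 assignments work.
(One model: u0=F, u1=F, u2=F, u3=T, u4=F.)
Total: 1 + 7 = 8.

8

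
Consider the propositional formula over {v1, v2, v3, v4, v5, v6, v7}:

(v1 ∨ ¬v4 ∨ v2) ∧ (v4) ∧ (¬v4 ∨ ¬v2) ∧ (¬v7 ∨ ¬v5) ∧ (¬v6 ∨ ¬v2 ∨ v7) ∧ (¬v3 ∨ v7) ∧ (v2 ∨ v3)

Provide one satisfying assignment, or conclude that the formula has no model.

The clause (v4) is unit, so v4 = True.
The clause (¬v2) is unit, so v2 = False.
The clause (v1) is unit, so v1 = True.
The clause (v3) is unit, so v3 = True.
The clause (v7) is unit, so v7 = True.
The clause (¬v5) is unit, so v5 = False.
No clause remains; v6 is free.

v1: True; v2: False; v3: True; v4: True; v5: False; v6: True; v7: True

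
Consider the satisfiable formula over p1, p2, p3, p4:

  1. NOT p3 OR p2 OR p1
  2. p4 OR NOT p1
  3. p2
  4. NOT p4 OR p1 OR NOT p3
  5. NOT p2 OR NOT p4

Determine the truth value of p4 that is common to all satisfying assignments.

Suppose p4 = true.
Unit clause (p2) forces p2 = true.
But (NOT p2) is also a unit clause — contradiction.
So every satisfying assignment has p4 = False.

False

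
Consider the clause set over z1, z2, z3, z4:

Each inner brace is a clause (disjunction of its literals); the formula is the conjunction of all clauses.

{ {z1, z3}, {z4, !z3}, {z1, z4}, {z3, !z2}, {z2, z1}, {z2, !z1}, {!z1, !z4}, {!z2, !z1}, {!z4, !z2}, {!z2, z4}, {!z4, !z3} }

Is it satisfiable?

Unsatisfiable

Branch on z1: set z1 = true.
The clause (z2) is unit, so z2 = true.
That conflicts with the unit clause (!z2).
That branch fails; take z1 = false instead.
The clause (z3) is unit, so z3 = true.
The clause (z4) is unit, so z4 = true.
That conflicts with the unit clause (!z4).
Neither z1 = true nor z1 = false works.
No assignment satisfies every clause.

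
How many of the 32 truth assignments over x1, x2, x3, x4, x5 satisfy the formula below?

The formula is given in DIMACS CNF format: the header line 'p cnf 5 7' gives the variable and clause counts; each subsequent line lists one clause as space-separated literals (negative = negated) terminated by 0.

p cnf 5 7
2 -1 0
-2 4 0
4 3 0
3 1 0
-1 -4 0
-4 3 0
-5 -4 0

4

There are 2^5 = 32 truth assignments over (x1, x2, x3, x4, x5).
Split on x5. With x5 = True, the clauses containing x5 are satisfied and ¬x5 drops from the rest; 1 of the 2^4 = 16 assignments to the other variables satisfy what remains.
With x5 = False, by the same count on the reduced clause set, 3 assignments work.
(One model: x1=F, x2=F, x3=T, x4=F, x5=F.)
Total: 1 + 3 = 4.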